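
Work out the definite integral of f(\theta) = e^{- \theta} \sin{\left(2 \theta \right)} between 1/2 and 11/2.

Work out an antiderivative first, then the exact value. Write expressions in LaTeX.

Antiderivative: F(\theta) = \frac{\left(- \sin{\left(2 \theta \right)} - 2 \cos{\left(2 \theta \right)}\right) e^{- \theta}}{5}; value = - \frac{2 \cos{\left(11 \right)}}{5 e^{\frac{11}{2}}} - \frac{\sin{\left(11 \right)}}{5 e^{\frac{11}{2}}} + \frac{\sin{\left(1 \right)}}{5 e^{\frac{1}{2}}} + \frac{2 \cos{\left(1 \right)}}{5 e^{\frac{1}{2}}}

A candidate is checked by its d/d\theta: the result must match f(\theta).
F(\theta) = \frac{\left(- \sin{\left(2 \theta \right)} - 2 \cos{\left(2 \theta \right)}\right) e^{- \theta}}{5} is an antiderivative of f.
Check: d/d\theta[\frac{\left(- \sin{\left(2 \theta \right)} - 2 \cos{\left(2 \theta \right)}\right) e^{- \theta}}{5}] = e^{- \theta} \sin{\left(2 \theta \right)} = f(\theta).
F(11/2) = - \frac{2 \cos{\left(11 \right)}}{5 e^{\frac{11}{2}}} - \frac{\sin{\left(11 \right)}}{5 e^{\frac{11}{2}}}; F(1/2) = - \frac{2 \cos{\left(1 \right)}}{5 e^{\frac{1}{2}}} - \frac{\sin{\left(1 \right)}}{5 e^{\frac{1}{2}}}.
Integral = F(11/2) - F(1/2) = - \frac{2 \cos{\left(11 \right)}}{5 e^{\frac{11}{2}}} - \frac{\sin{\left(11 \right)}}{5 e^{\frac{11}{2}}} + \frac{\sin{\left(1 \right)}}{5 e^{\frac{1}{2}}} + \frac{2 \cos{\left(1 \right)}}{5 e^{\frac{1}{2}}}.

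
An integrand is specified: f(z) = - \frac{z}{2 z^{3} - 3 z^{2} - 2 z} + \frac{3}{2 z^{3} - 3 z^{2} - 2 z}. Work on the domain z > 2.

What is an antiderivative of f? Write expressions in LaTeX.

An antiderivative is F(z) = - \frac{3 \log{\left(z \right)}}{2} + \frac{\log{\left(z - 2 \right)}}{10} + \frac{7 \log{\left(z + \frac{1}{2} \right)}}{5}.

Factor the denominator (z \left(z - 2\right) \left(2 z + 1\right)) and decompose: f = \frac{14}{5 \left(2 z + 1\right)} + \frac{1}{10 \left(z - 2\right)} - \frac{3}{2 z}; each piece integrates to a log, atan, or power term.
Check: d/dz[- \frac{3 \log{\left(z \right)}}{2} + \frac{\log{\left(z - 2 \right)}}{10} + \frac{7 \log{\left(z + \frac{1}{2} \right)}}{5}] = \frac{3 - z}{2 z^{3} - 3 z^{2} - 2 z}, which equals f(z).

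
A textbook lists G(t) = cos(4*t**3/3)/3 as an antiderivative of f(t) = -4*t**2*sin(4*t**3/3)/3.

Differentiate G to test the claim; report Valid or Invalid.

Valid. The derivative of G reproduces f.

d/dt[G] = -4*t**2*sin(4*t**3/3)/3
This equals f(t) exactly, so the claim holds.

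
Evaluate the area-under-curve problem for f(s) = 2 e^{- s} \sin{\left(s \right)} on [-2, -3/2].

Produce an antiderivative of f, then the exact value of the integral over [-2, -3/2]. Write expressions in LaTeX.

Since d/ds undoes antidifferentiation here, F'(s) = f(s) is required of F(s).
F(s) = - e^{- s} \sin{\left(s \right)} - e^{- s} \cos{\left(s \right)} is an antiderivative of f.
Check: d/ds[- e^{- s} \sin{\left(s \right)} - e^{- s} \cos{\left(s \right)}] = 2 e^{- s} \sin{\left(s \right)} = f(s).
F(-3/2) = - e^{\frac{3}{2}} \cos{\left(\frac{3}{2} \right)} + e^{\frac{3}{2}} \sin{\left(\frac{3}{2} \right)}; F(-2) = - e^{2} \cos{\left(2 \right)} + e^{2} \sin{\left(2 \right)}.
Integral = F(-3/2) - F(-2) = - e^{2} \sin{\left(2 \right)} + e^{2} \cos{\left(2 \right)} - e^{\frac{3}{2}} \cos{\left(\frac{3}{2} \right)} + e^{\frac{3}{2}} \sin{\left(\frac{3}{2} \right)}.

Antiderivative: F(s) = - e^{- s} \sin{\left(s \right)} - e^{- s} \cos{\left(s \right)}; value = - e^{2} \sin{\left(2 \right)} + e^{2} \cos{\left(2 \right)} - e^{\frac{3}{2}} \cos{\left(\frac{3}{2} \right)} + e^{\frac{3}{2}} \sin{\left(\frac{3}{2} \right)}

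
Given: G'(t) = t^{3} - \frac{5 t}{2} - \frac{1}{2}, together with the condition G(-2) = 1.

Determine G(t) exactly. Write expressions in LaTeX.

G(t) = \frac{t^{4}}{4} - \frac{5 t^{2}}{4} - \frac{t}{2} + 1

The integrand splits into summands that can be handled one at a time.
A general antiderivative is \frac{t^{4}}{4} - \frac{5 t^{2}}{4} - \frac{t}{2} + C.
The condition gives C = 1 - (0) = 1.
So G(t) = \frac{t^{4}}{4} - \frac{5 t^{2}}{4} - \frac{t}{2} + 1.
Check: d/dt[\frac{t^{4}}{4} - \frac{5 t^{2}}{4} - \frac{t}{2} + 1] = t^{3} - \frac{5 t}{2} - \frac{1}{2} = G'(t).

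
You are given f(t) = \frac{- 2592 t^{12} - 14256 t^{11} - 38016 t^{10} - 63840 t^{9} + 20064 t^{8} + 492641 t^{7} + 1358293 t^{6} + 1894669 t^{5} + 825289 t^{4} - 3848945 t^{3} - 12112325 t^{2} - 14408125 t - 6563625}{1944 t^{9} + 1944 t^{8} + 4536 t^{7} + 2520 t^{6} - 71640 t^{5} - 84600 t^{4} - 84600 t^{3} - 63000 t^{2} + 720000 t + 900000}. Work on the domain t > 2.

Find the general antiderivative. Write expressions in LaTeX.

F(t) = - \frac{648 t^{9} + 4752 t^{8} + 16056 t^{7} + 31536 t^{6} + 27480 t^{5} - 51759 t^{4} - 274306 t^{3} - 543226 t^{2} - 519170 t - 179075}{216 \left(t - 2\right) \left(3 t + 5\right)^{2} \left(t^{2} + 5\right)} + C

Any candidate F(t) must reproduce f(t) exactly when differentiated.
Check: d/dt[- \frac{648 t^{9} + 4752 t^{8} + 16056 t^{7} + 31536 t^{6} + 27480 t^{5} - 51759 t^{4} - 274306 t^{3} - 543226 t^{2} - 519170 t - 179075}{216 \left(t - 2\right) \left(3 t + 5\right)^{2} \left(t^{2} + 5\right)}] = \frac{- 2592 t^{12} - 14256 t^{11} - 38016 t^{10} - 63840 t^{9} + 20064 t^{8} + 492641 t^{7} + 1358293 t^{6} + 1894669 t^{5} + 825289 t^{4} - 3848945 t^{3} - 12112325 t^{2} - 14408125 t - 6563625}{1944 t^{9} + 1944 t^{8} + 4536 t^{7} + 2520 t^{6} - 71640 t^{5} - 84600 t^{4} - 84600 t^{3} - 63000 t^{2} + 720000 t + 900000} = f(t).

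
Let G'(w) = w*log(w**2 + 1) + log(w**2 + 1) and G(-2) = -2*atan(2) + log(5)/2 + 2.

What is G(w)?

Integrate term by term and add the pieces.
A general antiderivative is -w**2/2 - 2*w + (w**2/2 + w)*log(w**2 + 1) + log(w**2 + 1)/2 + 2*atan(w) + C.
The condition gives C = -2*atan(2) + log(5)/2 + 2 - (-2*atan(2) + log(5)/2 + 2) = 0.
So G(w) = w**2*log(w**2 + 1)/2 - w**2/2 + w*log(w**2 + 1) - 2*w + log(w**2 + 1)/2 + 2*atan(w).
Check: d/dw[w**2*log(w**2 + 1)/2 - w**2/2 + w*log(w**2 + 1) - 2*w + log(w**2 + 1)/2 + 2*atan(w)] = w*log(w**2 + 1) + log(w**2 + 1) = G'(w).

G(w) = w**2*log(w**2 + 1)/2 - w**2/2 + w*log(w**2 + 1) - 2*w + log(w**2 + 1)/2 + 2*atan(w)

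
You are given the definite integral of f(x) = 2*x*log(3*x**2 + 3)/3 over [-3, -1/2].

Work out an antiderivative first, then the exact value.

Antiderivative: F(x) = (x**2*log(3*x**2 + 3) - x**2 + log(x**2 + 1))/3; value = -3*log(30) - log(10)/3 + log(5/4)/3 + log(15/4)/12 + 35/12

Check any antiderivative F(x) by computing F'(x) and comparing it with f(x).
F(x) = (x**2*log(3*x**2 + 3) - x**2 + log(x**2 + 1))/3 is an antiderivative of f.
Check: d/dx[(x**2*log(3*x**2 + 3) - x**2 + log(x**2 + 1))/3] = 2*x*log(x**2 + 1)/3 + 2*x*log(3)/3, which equals f(x).
F(-1/2) = -1/12 + log(5/4)/3 + log(15/4)/12; F(-3) = -3 + log(10)/3 + 3*log(30).
Integral = F(-1/2) - F(-3) = -3*log(30) - log(10)/3 + log(5/4)/3 + log(15/4)/12 + 35/12.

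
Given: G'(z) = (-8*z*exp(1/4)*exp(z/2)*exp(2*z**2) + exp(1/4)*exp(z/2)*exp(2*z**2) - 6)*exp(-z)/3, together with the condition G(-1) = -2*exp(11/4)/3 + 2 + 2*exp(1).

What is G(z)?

Any candidate G(z) must reproduce the stated G'(z) exactly.
A general antiderivative is -2*exp(2*z**2 - z/2 + 1/4)/3 + 2*exp(-z) + C.
The condition gives C = -2*exp(11/4)/3 + 2 + 2*exp(1) - (-2*exp(11/4)/3 + 2*exp(1)) = 2.
So G(z) = 2*(-exp(z)*exp(2*z**2 - z/2 + 1/4) + 3*exp(z) + 3)*exp(-z)/3.
Check: d/dz[2*(-exp(z)*exp(2*z**2 - z/2 + 1/4) + 3*exp(z) + 3)*exp(-z)/3] = (-8*z*exp(1/4)*exp(z/2)*exp(2*z**2) + exp(1/4)*exp(z/2)*exp(2*z**2) - 6)*exp(-z)/3 = G'(z).

G(z) = 2*(-exp(z)*exp(2*z**2 - z/2 + 1/4) + 3*exp(z) + 3)*exp(-z)/3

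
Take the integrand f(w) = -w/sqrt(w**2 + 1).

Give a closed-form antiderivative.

f matches the chain-rule pattern g'(h)*h' with inner function h(w) = w**2 + 1; substituting u = h(w) collapses the integral.
Check: d/dw[-sqrt(w**2 + 1)] = -w/sqrt(w**2 + 1) = f(w).

An antiderivative is F(w) = -sqrt(w**2 + 1).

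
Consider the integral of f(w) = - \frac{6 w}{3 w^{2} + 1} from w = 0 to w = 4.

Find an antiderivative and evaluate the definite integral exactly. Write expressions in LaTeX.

The substitution u = 3 w^{2} + 1 works: f is exactly (dF/du)*(du/dw) for that inner function.
F(w) = - \log{\left(3 w^{2} + 1 \right)} is an antiderivative of f.
Check: d/dw[- \log{\left(3 w^{2} + 1 \right)}] = - \frac{6 w}{3 w^{2} + 1} = f(w).
F(4) = - \log{\left(49 \right)}; F(0) = 0.
Integral = F(4) - F(0) = - \log{\left(49 \right)}.

Antiderivative: F(w) = - \log{\left(3 w^{2} + 1 \right)}; value = - \log{\left(49 \right)}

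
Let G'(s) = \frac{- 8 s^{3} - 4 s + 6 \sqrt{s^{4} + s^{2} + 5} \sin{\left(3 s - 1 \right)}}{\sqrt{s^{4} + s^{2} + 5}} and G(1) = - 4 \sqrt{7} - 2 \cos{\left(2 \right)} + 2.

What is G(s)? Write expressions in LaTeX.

Differentiate the proposed G(s) back; it has to land on the given G'(s).
A general antiderivative is - 4 \sqrt{s^{4} + s^{2} + 5} - 2 \cos{\left(3 s - 1 \right)} + C.
The condition gives C = - 4 \sqrt{7} - 2 \cos{\left(2 \right)} + 2 - (- 4 \sqrt{7} - 2 \cos{\left(2 \right)}) = 2.
So G(s) = - 4 \sqrt{s^{4} + s^{2} + 5} - 2 \cos{\left(3 s - 1 \right)} + 2.
Check: d/ds[- 4 \sqrt{s^{4} + s^{2} + 5} - 2 \cos{\left(3 s - 1 \right)} + 2] = \frac{- 8 s^{3} - 4 s + 6 \sqrt{s^{4} + s^{2} + 5} \sin{\left(3 s - 1 \right)}}{\sqrt{s^{4} + s^{2} + 5}} = G'(s).

G(s) = - 4 \sqrt{s^{4} + s^{2} + 5} - 2 \cos{\left(3 s - 1 \right)} + 2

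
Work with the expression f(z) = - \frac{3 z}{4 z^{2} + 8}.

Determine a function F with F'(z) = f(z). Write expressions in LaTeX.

An antiderivative is F(z) = - \frac{3 \log{\left(z^{2} + 2 \right)}}{8}.

The substitution u = z^{2} + 2 works: f is exactly (dF/du)*(du/dz) for that inner function.
Check: d/dz[- \frac{3 \log{\left(z^{2} + 2 \right)}}{8}] = - \frac{3 z}{4 z^{2} + 8} = f(z).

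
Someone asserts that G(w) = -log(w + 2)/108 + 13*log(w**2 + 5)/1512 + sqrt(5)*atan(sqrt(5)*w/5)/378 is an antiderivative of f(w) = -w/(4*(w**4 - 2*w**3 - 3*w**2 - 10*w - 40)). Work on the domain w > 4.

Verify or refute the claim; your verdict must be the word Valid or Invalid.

d/dw[G] = (2*w**2 + 12*w - 5)/(252*w**3 + 504*w**2 + 1260*w + 2520)
d/dw[G] - f(w) = 1/(126*w - 504) != 0.

Invalid: d/dw[G] - f = 1/(126*w - 504), which is not 0.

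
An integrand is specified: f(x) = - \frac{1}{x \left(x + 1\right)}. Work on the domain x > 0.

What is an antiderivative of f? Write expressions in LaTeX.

Factor the denominator (x \left(x + 1\right)) and decompose: f = \frac{1}{x + 1} - \frac{1}{x}; each piece integrates to a log, atan, or power term.
Check: d/dx[- \log{\left(x \right)} + \log{\left(x + 1 \right)}] = - \frac{1}{x^{2} + x}, which equals f(x).

An antiderivative is F(x) = - \log{\left(x \right)} + \log{\left(x + 1 \right)}.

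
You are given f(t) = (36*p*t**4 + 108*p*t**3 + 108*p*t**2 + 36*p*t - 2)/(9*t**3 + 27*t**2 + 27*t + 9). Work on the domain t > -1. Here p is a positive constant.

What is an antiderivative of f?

An antiderivative is F(t) = (18*p*t**4 + 36*p*t**3 + 18*p*t**2 + 1)/(9*t**2 + 18*t + 9).

Recover f(t) by differentiating a candidate F(t); any mismatch rules it out.
Check: d/dt[(18*p*t**4 + 36*p*t**3 + 18*p*t**2 + 1)/(9*t**2 + 18*t + 9)] = (36*p*t**4 + 108*p*t**3 + 108*p*t**2 + 36*p*t - 2)/(9*t**3 + 27*t**2 + 27*t + 9) = f(t).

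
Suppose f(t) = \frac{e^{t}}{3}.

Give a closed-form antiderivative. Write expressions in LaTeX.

A first test for any F(t): its t-derivative must equal f(t) identically.
Check: d/dt[\frac{e^{t}}{3}] = \frac{e^{t}}{3} = f(t).

An antiderivative is F(t) = \frac{e^{t}}{3}.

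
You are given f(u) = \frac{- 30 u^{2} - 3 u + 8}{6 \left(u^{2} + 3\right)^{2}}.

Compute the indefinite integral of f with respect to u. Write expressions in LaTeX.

F(u) = \frac{294 u - 82 \sqrt{3} \left(u^{2} + 3\right) \operatorname{atan}{\left(\frac{\sqrt{3} u}{3} \right)} + 27}{108 \left(u^{2} + 3\right)} + C

Since d/du undoes antidifferentiation here, F'(u) = f(u) is required of F(u).
Check: d/du[\frac{294 u - 82 \sqrt{3} \left(u^{2} + 3\right) \operatorname{atan}{\left(\frac{\sqrt{3} u}{3} \right)} + 27}{108 \left(u^{2} + 3\right)}] = \frac{- 30 u^{2} - 3 u + 8}{6 u^{4} + 36 u^{2} + 54}, which equals f(u).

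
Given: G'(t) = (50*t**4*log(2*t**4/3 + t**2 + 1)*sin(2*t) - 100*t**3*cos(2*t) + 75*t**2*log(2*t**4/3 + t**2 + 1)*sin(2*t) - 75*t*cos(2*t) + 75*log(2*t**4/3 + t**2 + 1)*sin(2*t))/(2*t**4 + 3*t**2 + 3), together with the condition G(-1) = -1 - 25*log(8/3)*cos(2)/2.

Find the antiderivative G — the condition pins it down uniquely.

G(t) = (-25*log(2*t**4/3 + t**2 + 1)*cos(2*t) - 2)/2

Recognize the product-rule pattern: G'(t) = u'v + uv' with u = -25*cos(2*t)/2, v = log(2*t**4/3 + t**2 + 1), so integration by parts undoes it.
A general antiderivative is -25*log(2*t**4/3 + t**2 + 1)*cos(2*t)/2 + C.
The condition gives C = -1 - 25*log(8/3)*cos(2)/2 - (-25*log(8/3)*cos(2)/2) = -1.
So G(t) = (-25*log(2*t**4/3 + t**2 + 1)*cos(2*t) - 2)/2.
Check: d/dt[(-25*log(2*t**4/3 + t**2 + 1)*cos(2*t) - 2)/2] = (50*t**4*log(2*t**4/3 + t**2 + 1)*sin(2*t) - 100*t**3*cos(2*t) + 75*t**2*log(2*t**4/3 + t**2 + 1)*sin(2*t) - 75*t*cos(2*t) + 75*log(2*t**4/3 + t**2 + 1)*sin(2*t))/(2*t**4 + 3*t**2 + 3) = G'(t).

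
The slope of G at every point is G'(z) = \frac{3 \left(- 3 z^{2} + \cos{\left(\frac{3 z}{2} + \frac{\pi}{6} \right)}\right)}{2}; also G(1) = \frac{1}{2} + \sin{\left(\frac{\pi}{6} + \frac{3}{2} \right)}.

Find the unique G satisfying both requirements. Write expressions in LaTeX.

The proposed G(z) is checked by its d/dz: the result must match the given G'(z).
A general antiderivative is - \frac{3 z^{3}}{2} + \sin{\left(\frac{3 z}{2} + \frac{\pi}{6} \right)} + C.
The condition gives C = \frac{1}{2} + \sin{\left(\frac{\pi}{6} + \frac{3}{2} \right)} - (- \frac{3}{2} + \sin{\left(\frac{\pi}{6} + \frac{3}{2} \right)}) = 2.
So G(z) = \frac{- 3 z^{3} + 2 \sin{\left(\frac{3 z}{2} + \frac{\pi}{6} \right)} + 4}{2}.
Check: d/dz[\frac{- 3 z^{3} + 2 \sin{\left(\frac{3 z}{2} + \frac{\pi}{6} \right)} + 4}{2}] = - \frac{9 z^{2}}{2} + \frac{3 \cos{\left(\frac{3 z}{2} + \frac{\pi}{6} \right)}}{2}, which equals G'(z).

G(z) = \frac{- 3 z^{3} + 2 \sin{\left(\frac{3 z}{2} + \frac{\pi}{6} \right)} + 4}{2}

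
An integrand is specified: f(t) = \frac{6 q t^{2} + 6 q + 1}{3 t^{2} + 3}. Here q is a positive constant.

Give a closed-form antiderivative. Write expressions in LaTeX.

Recover f(t) by differentiating a candidate F(t); any mismatch rules it out.
Check: d/dt[2 q t + \frac{\operatorname{atan}{\left(t \right)}}{3}] = \frac{6 q t^{2} + 6 q + 1}{3 t^{2} + 3} = f(t).

An antiderivative is F(t) = 2 q t + \frac{\operatorname{atan}{\left(t \right)}}{3}.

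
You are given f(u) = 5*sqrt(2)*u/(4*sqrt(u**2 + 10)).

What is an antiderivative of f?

The substitution w = u**2/2 + 5 works: f is exactly (dF/dw)*(dw/du) for that inner function.
Check: d/du[5*sqrt(u**2/2 + 5)/2] = 5*sqrt(2)*u/(4*sqrt(u**2 + 10)) = f(u).

An antiderivative is F(u) = 5*sqrt(u**2/2 + 5)/2.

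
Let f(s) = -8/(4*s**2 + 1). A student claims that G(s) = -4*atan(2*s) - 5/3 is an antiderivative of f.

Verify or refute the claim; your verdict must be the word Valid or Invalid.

Valid - differentiating G returns exactly f.

d/ds[G] = -8/(4*s**2 + 1)
This equals f(s) exactly, so the claim holds.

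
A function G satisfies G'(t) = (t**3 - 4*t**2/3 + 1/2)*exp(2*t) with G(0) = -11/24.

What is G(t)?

G(t) = (12*t**3 - 34*t**2 + 34*t - 11)*exp(2*t)/24

Recognize the product-rule pattern: G'(t) = u'v + uv' with u = t**3/2 - 17*t**2/12 + 17*t/12 - 11/24, v = exp(2*t), so integration by parts undoes it.
A general antiderivative is (12*t**3 - 34*t**2 + 34*t - 11)*exp(2*t)/24 + C.
The condition gives C = -11/24 - (-11/24) = 0.
So G(t) = (12*t**3 - 34*t**2 + 34*t - 11)*exp(2*t)/24.
Check: d/dt[(12*t**3 - 34*t**2 + 34*t - 11)*exp(2*t)/24] = t**3*exp(2*t) - 4*t**2*exp(2*t)/3 + exp(2*t)/2, which equals G'(t).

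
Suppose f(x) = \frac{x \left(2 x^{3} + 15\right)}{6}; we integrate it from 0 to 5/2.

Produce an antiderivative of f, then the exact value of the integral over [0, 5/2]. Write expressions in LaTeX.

Antiderivative: F(x) = \frac{x^{2} \left(4 x^{3} + 75\right)}{60}; value = \frac{1375}{96}

Check any antiderivative F(x) by computing F'(x) and comparing it with f(x).
F(x) = \frac{x^{2} \left(4 x^{3} + 75\right)}{60} is an antiderivative of f.
Check: d/dx[\frac{x^{2} \left(4 x^{3} + 75\right)}{60}] = \frac{x^{4}}{3} + \frac{5 x}{2}, which equals f(x).
F(5/2) = \frac{1375}{96}; F(0) = 0.
Integral = F(5/2) - F(0) = \frac{1375}{96}.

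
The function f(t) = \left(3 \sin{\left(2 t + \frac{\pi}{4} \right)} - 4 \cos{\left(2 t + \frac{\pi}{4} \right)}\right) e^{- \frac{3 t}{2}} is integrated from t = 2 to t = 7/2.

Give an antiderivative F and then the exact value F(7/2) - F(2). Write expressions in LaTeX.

Antiderivative: F(t) = - 2 e^{- \frac{3 t}{2}} \sin{\left(2 t + \frac{\pi}{4} \right)}; value = \frac{2 \sin{\left(\frac{\pi}{4} + 4 \right)}}{e^{3}} - \frac{2 \sin{\left(\frac{\pi}{4} + 7 \right)}}{e^{\frac{21}{4}}}

f has the shape u'v + uv' for u = - 2 e^{- \frac{3 t}{2}} and v = \sin{\left(2 t + \frac{\pi}{4} \right)} — it is the derivative of the product u*v.
F(t) = - 2 e^{- \frac{3 t}{2}} \sin{\left(2 t + \frac{\pi}{4} \right)} is an antiderivative of f.
Check: d/dt[- 2 e^{- \frac{3 t}{2}} \sin{\left(2 t + \frac{\pi}{4} \right)}] = \left(3 \sin{\left(2 t + \frac{\pi}{4} \right)} - 4 \cos{\left(2 t + \frac{\pi}{4} \right)}\right) e^{- \frac{3 t}{2}} = f(t).
F(7/2) = - \frac{2 \sin{\left(\frac{\pi}{4} + 7 \right)}}{e^{\frac{21}{4}}}; F(2) = - \frac{2 \sin{\left(\frac{\pi}{4} + 4 \right)}}{e^{3}}.
Integral = F(7/2) - F(2) = \frac{2 \sin{\left(\frac{\pi}{4} + 4 \right)}}{e^{3}} - \frac{2 \sin{\left(\frac{\pi}{4} + 7 \right)}}{e^{\frac{21}{4}}}.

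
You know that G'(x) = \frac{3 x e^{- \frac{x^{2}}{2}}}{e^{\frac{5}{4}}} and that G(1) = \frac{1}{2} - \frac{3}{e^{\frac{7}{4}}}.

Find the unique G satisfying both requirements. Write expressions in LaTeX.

G(x) = \frac{1}{2} - 3 e^{- \frac{x^{2}}{2} - \frac{5}{4}}

The substitution u = - \frac{x^{2}}{2} - \frac{5}{4} works: G'(x) is exactly (dG/du)*(du/dx) for that inner function.
A general antiderivative is - 3 e^{- \frac{x^{2}}{2} - \frac{5}{4}} + C.
The condition gives C = \frac{1}{2} - \frac{3}{e^{\frac{7}{4}}} - (- \frac{3}{e^{\frac{7}{4}}}) = \frac{1}{2}.
So G(x) = \frac{1}{2} - 3 e^{- \frac{x^{2}}{2} - \frac{5}{4}}.
Check: d/dx[\frac{1}{2} - 3 e^{- \frac{x^{2}}{2} - \frac{5}{4}}] = \frac{3 x e^{- \frac{x^{2}}{2}}}{e^{\frac{5}{4}}} = G'(x).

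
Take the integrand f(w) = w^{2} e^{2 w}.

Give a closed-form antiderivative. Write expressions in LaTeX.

An antiderivative is F(w) = \frac{\left(2 w^{2} - 2 w + 1\right) e^{2 w}}{4}.

f has the shape u'v + uv' for u = \frac{w^{2}}{2} - \frac{w}{2} + \frac{1}{4} and v = e^{2 w} — it is the derivative of the product u*v.
Check: d/dw[\frac{\left(2 w^{2} - 2 w + 1\right) e^{2 w}}{4}] = w^{2} e^{2 w} = f(w).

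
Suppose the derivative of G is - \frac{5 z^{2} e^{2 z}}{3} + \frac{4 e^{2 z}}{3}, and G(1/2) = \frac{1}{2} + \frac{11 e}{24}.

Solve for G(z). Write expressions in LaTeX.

Recognize the product-rule pattern: G'(z) = u'v + uv' with u = - \frac{5 z^{2}}{6} + \frac{5 z}{6} + \frac{1}{4}, v = e^{2 z}, so integration by parts undoes it.
A general antiderivative is \frac{\left(- 10 z^{2} + 10 z + 3\right) e^{2 z}}{12} + C.
The condition gives C = \frac{1}{2} + \frac{11 e}{24} - (\frac{11 e}{24}) = \frac{1}{2}.
So G(z) = - \frac{5 z^{2} e^{2 z}}{6} + \frac{5 z e^{2 z}}{6} + \frac{e^{2 z}}{4} + \frac{1}{2}.
Check: d/dz[- \frac{5 z^{2} e^{2 z}}{6} + \frac{5 z e^{2 z}}{6} + \frac{e^{2 z}}{4} + \frac{1}{2}] = - \frac{5 z^{2} e^{2 z}}{3} + \frac{4 e^{2 z}}{3} = G'(z).

G(z) = - \frac{5 z^{2} e^{2 z}}{6} + \frac{5 z e^{2 z}}{6} + \frac{e^{2 z}}{4} + \frac{1}{2}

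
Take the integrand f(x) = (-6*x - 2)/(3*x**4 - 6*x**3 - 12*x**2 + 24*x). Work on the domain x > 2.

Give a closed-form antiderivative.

An antiderivative is F(x) = -log(x)/12 + 3*log(x - 2)/16 - 5*log(x + 2)/48 + 7/(12*x - 24).

Factor the denominator (3*x*(x - 2)**2*(x + 2)) and decompose: f = -5/(48*(x + 2)) + 3/(16*(x - 2)) - 7/(12*(x - 2)**2) - 1/(12*x); each piece integrates to a log, atan, or power term.
Check: d/dx[-log(x)/12 + 3*log(x - 2)/16 - 5*log(x + 2)/48 + 7/(12*x - 24)] = (-6*x - 2)/(3*x**4 - 6*x**3 - 12*x**2 + 24*x) = f(x).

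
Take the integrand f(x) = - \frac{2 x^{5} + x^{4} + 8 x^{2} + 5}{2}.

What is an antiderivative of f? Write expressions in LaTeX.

An antiderivative is F(x) = \frac{x \left(- 5 x^{5} - 3 x^{4} - 40 x^{2} - 75\right)}{30}.

Whatever form F(x) takes, F'(x) = f(x) is non-negotiable.
Check: d/dx[\frac{x \left(- 5 x^{5} - 3 x^{4} - 40 x^{2} - 75\right)}{30}] = - x^{5} - \frac{x^{4}}{2} - 4 x^{2} - \frac{5}{2}, which equals f(x).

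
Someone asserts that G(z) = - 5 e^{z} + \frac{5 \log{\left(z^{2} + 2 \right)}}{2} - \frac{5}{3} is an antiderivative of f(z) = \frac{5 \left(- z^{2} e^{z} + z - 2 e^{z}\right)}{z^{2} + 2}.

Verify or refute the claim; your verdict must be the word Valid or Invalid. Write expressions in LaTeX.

d/dz[G] = \frac{- 5 z^{2} e^{z} + 5 z - 10 e^{z}}{z^{2} + 2}
This equals f(z) exactly, so the claim holds.

Valid - differentiating G returns exactly f.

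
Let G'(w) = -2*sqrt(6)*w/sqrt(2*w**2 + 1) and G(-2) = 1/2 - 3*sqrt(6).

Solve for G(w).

G(w) = 1/2 - 2*sqrt(3*w**2 + 3/2)

G'(w) matches the chain-rule pattern g'(h)*h' with inner function h(w) = 3*w**2 + 3/2; substituting u = h(w) collapses the integral.
A general antiderivative is -2*sqrt(3*w**2 + 3/2) + C.
The condition gives C = 1/2 - 3*sqrt(6) - (-3*sqrt(6)) = 1/2.
So G(w) = 1/2 - 2*sqrt(3*w**2 + 3/2).
Check: d/dw[1/2 - 2*sqrt(3*w**2 + 3/2)] = -2*sqrt(6)*w/sqrt(2*w**2 + 1) = G'(w).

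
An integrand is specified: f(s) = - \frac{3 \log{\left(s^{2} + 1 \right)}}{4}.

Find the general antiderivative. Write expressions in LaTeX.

F(s) = - \frac{3 \left(s \log{\left(s^{2} + 1 \right)} - 2 s + 2 \operatorname{atan}{\left(s \right)}\right)}{4} + C

Any candidate F(s) must reproduce f(s) exactly when differentiated.
Check: d/ds[- \frac{3 \left(s \log{\left(s^{2} + 1 \right)} - 2 s + 2 \operatorname{atan}{\left(s \right)}\right)}{4}] = - \frac{3 \log{\left(s^{2} + 1 \right)}}{4} = f(s).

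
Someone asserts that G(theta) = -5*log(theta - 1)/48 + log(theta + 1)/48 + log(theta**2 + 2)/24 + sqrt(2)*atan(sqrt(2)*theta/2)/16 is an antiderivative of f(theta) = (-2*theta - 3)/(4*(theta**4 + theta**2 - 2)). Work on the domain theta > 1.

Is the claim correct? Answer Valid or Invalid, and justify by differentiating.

d/dtheta[G] = (-2*theta - 3)/(8*theta**4 + 8*theta**2 - 16)
d/dtheta[G] - f(theta) = (2*theta + 3)/(8*theta**4 + 8*theta**2 - 16) != 0.

Invalid: d/dtheta[G] - f = (2*theta + 3)/(8*theta**4 + 8*theta**2 - 16), which is not 0.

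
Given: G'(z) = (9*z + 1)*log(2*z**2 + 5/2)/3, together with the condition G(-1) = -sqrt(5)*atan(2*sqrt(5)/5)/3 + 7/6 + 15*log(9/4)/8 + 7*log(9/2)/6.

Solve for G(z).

G(z) = (36*z**2*log(2*z**2 + 5/2) - 36*z**2 + 8*z*log(2*z**2 + 5/2) - 16*z + 45*log(z**2 + 5/4) + 8*sqrt(5)*atan(2*sqrt(5)*z/5) + 48)/24

A candidate passes only if d/dz[G] lands on the given G'(z) exactly.
A general antiderivative is -3*z**2/2 - 2*z/3 + (3*z**2/2 + z/3)*log(2*z**2 + 5/2) + 15*log(z**2 + 5/4)/8 + sqrt(5)*atan(2*sqrt(5)*z/5)/3 + C.
The condition gives C = -sqrt(5)*atan(2*sqrt(5)/5)/3 + 7/6 + 15*log(9/4)/8 + 7*log(9/2)/6 - (-5/6 - sqrt(5)*atan(2*sqrt(5)/5)/3 + 15*log(9/4)/8 + 7*log(9/2)/6) = 2.
So G(z) = (36*z**2*log(2*z**2 + 5/2) - 36*z**2 + 8*z*log(2*z**2 + 5/2) - 16*z + 45*log(z**2 + 5/4) + 8*sqrt(5)*atan(2*sqrt(5)*z/5) + 48)/24.
Check: d/dz[(36*z**2*log(2*z**2 + 5/2) - 36*z**2 + 8*z*log(2*z**2 + 5/2) - 16*z + 45*log(z**2 + 5/4) + 8*sqrt(5)*atan(2*sqrt(5)*z/5) + 48)/24] = 3*z*log(2*z**2 + 5/2) + log(2*z**2 + 5/2)/3, which equals G'(z).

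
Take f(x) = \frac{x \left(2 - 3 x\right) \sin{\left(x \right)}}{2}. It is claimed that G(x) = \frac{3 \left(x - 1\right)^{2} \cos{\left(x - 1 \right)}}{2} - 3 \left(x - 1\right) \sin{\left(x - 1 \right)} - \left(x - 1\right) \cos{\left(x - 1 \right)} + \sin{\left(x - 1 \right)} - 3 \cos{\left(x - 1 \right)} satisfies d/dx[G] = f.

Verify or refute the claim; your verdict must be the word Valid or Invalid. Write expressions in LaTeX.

d/dx[G] = - \frac{3 x^{2} \sin{\left(x - 1 \right)}}{2} + 4 x \sin{\left(x - 1 \right)} - \frac{5 \sin{\left(x - 1 \right)}}{2}
d/dx[G] - f(x) = \frac{3 x^{2} \sin{\left(x \right)}}{2} - \frac{3 x^{2} \sin{\left(x - 1 \right)}}{2} - x \sin{\left(x \right)} + 4 x \sin{\left(x - 1 \right)} - \frac{5 \sin{\left(x - 1 \right)}}{2} != 0.

Invalid: d/dx[G] - f = \frac{3 x^{2} \sin{\left(x \right)}}{2} - \frac{3 x^{2} \sin{\left(x - 1 \right)}}{2} - x \sin{\left(x \right)} + 4 x \sin{\left(x - 1 \right)} - \frac{5 \sin{\left(x - 1 \right)}}{2}, which is not 0.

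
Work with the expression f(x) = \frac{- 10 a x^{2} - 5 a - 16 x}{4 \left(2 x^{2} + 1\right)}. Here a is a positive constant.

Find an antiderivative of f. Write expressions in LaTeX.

An antiderivative is F(x) = - \frac{5 a x}{4} - \log{\left(2 x^{2} + 1 \right)}.

A first test for any F(x): its x-derivative must equal f(x) identically.
Check: d/dx[- \frac{5 a x}{4} - \log{\left(2 x^{2} + 1 \right)}] = \frac{- 10 a x^{2} - 5 a - 16 x}{8 x^{2} + 4}, which equals f(x).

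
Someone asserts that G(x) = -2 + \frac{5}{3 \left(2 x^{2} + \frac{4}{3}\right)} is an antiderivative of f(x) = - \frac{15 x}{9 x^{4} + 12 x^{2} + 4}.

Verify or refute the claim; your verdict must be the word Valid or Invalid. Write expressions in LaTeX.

d/dx[G] = - \frac{15 x}{9 x^{4} + 12 x^{2} + 4}
This equals f(x) exactly, so the claim holds.

Valid: G'(x) = f(x).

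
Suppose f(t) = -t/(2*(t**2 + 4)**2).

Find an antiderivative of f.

An antiderivative is F(t) = 1/(4*t**2 + 16).

f matches the chain-rule pattern g'(h)*h' with inner function h(t) = 4*t**2 + 16; substituting u = h(t) collapses the integral.
Check: d/dt[1/(4*t**2 + 16)] = -t/(2*t**4 + 16*t**2 + 32), which equals f(t).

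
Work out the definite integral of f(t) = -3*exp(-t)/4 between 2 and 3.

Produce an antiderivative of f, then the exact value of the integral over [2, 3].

Differentiate the proposed F(t) back; it has to land on f(t) exactly.
F(t) = 3*exp(-t)/4 is an antiderivative of f.
Check: d/dt[3*exp(-t)/4] = -3*exp(-t)/4 = f(t).
F(3) = 3*exp(-3)/4; F(2) = 3*exp(-2)/4.
Integral = F(3) - F(2) = -3*exp(-2)/4 + 3*exp(-3)/4.

Antiderivative: F(t) = 3*exp(-t)/4; value = -3*exp(-2)/4 + 3*exp(-3)/4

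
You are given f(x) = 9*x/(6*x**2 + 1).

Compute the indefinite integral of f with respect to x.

F(x) = 3*log(3*x**2 + 1/2)/4 + C

The substitution u = 3*x**2 + 1/2 works: f is exactly (dF/du)*(du/dx) for that inner function.
Check: d/dx[3*log(3*x**2 + 1/2)/4] = 9*x/(6*x**2 + 1) = f(x).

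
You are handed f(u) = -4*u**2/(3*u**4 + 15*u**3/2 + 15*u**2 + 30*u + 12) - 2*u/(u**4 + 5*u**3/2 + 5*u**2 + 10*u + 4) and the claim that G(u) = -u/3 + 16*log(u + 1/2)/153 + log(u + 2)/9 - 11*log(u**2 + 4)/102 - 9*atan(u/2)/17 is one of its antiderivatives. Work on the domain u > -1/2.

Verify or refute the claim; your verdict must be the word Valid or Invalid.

d/du[G] = (-2*u**4 - 5*u**3 - 18*u**2 - 32*u - 8)/(6*u**4 + 15*u**3 + 30*u**2 + 60*u + 24)
d/du[G] - f(u) = -1/3 != 0.

Invalid: d/du[G] - f = -1/3, which is not 0.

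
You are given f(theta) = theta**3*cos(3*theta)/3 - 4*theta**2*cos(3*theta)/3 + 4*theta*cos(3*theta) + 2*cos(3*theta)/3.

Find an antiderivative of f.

An antiderivative is F(theta) = theta**3*sin(3*theta)/9 - 4*theta**2*sin(3*theta)/9 + theta**2*cos(3*theta)/9 + 34*theta*sin(3*theta)/27 - 8*theta*cos(3*theta)/27 + 26*sin(3*theta)/81 + 34*cos(3*theta)/81.

Integrate term by term and add the pieces.
Check: d/dtheta[theta**3*sin(3*theta)/9 - 4*theta**2*sin(3*theta)/9 + theta**2*cos(3*theta)/9 + 34*theta*sin(3*theta)/27 - 8*theta*cos(3*theta)/27 + 26*sin(3*theta)/81 + 34*cos(3*theta)/81] = theta**3*cos(3*theta)/3 - 4*theta**2*cos(3*theta)/3 + 4*theta*cos(3*theta) + 2*cos(3*theta)/3 = f(theta).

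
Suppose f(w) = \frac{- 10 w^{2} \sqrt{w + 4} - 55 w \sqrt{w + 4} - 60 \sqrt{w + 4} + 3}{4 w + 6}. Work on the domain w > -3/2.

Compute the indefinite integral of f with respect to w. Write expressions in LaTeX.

F(w) = - w^{2} \sqrt{w + 4} - 8 w \sqrt{w + 4} - 16 \sqrt{w + 4} + \frac{3 \log{\left(2 w + 3 \right)}}{4} + C

A candidate is checked by its d/dw: the result must match f(w).
Check: d/dw[- w^{2} \sqrt{w + 4} - 8 w \sqrt{w + 4} - 16 \sqrt{w + 4} + \frac{3 \log{\left(2 w + 3 \right)}}{4}] = \frac{- 10 w^{3} - 95 w^{2} - 280 w + 3 \sqrt{w + 4} - 240}{4 w \sqrt{w + 4} + 6 \sqrt{w + 4}}, which equals f(w).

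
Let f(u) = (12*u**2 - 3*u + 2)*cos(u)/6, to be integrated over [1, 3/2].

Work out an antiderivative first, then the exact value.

Since d/du undoes antidifferentiation here, F'(u) = f(u) is required of F(u).
F(u) = 2*u**2*sin(u) - u*sin(u)/2 + 4*u*cos(u) - 11*sin(u)/3 - cos(u)/2 is an antiderivative of f.
Check: d/du[2*u**2*sin(u) - u*sin(u)/2 + 4*u*cos(u) - 11*sin(u)/3 - cos(u)/2] = 2*u**2*cos(u) - u*cos(u)/2 + cos(u)/3, which equals f(u).
F(3/2) = sin(3/2)/12 + 11*cos(3/2)/2; F(1) = -13*sin(1)/6 + 7*cos(1)/2.
Integral = F(3/2) - F(1) = -7*cos(1)/2 + sin(3/2)/12 + 11*cos(3/2)/2 + 13*sin(1)/6.

Antiderivative: F(u) = 2*u**2*sin(u) - u*sin(u)/2 + 4*u*cos(u) - 11*sin(u)/3 - cos(u)/2; value = -7*cos(1)/2 + sin(3/2)/12 + 11*cos(3/2)/2 + 13*sin(1)/6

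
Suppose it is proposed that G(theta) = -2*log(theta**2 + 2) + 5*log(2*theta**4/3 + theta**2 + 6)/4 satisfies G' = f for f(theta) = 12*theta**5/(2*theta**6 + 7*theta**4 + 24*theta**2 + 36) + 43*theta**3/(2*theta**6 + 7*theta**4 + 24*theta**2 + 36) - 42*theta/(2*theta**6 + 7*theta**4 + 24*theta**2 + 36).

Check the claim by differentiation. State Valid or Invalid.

Invalid: d/dtheta[G] - f = (-20*theta**3 - 15*theta)/(4*theta**4 + 6*theta**2 + 36), which is not 0.

d/dtheta[G] = (4*theta**5 + 31*theta**3 - 114*theta)/(4*theta**6 + 14*theta**4 + 48*theta**2 + 72)
d/dtheta[G] - f(theta) = (-20*theta**3 - 15*theta)/(4*theta**4 + 6*theta**2 + 36) != 0.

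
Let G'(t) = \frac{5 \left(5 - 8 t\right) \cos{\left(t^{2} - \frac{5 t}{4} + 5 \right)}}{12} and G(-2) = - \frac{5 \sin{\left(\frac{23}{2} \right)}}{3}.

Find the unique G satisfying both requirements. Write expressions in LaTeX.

G(t) = - \frac{5 \sin{\left(t^{2} - \frac{5 t}{4} + 5 \right)}}{3}

G'(t) matches the chain-rule pattern g'(h)*h' with inner function h(t) = t^{2} - \frac{5 t}{4} + 5; substituting u = h(t) collapses the integral.
A general antiderivative is - \frac{5 \sin{\left(t^{2} - \frac{5 t}{4} + 5 \right)}}{3} + C.
The condition gives C = - \frac{5 \sin{\left(\frac{23}{2} \right)}}{3} - (- \frac{5 \sin{\left(\frac{23}{2} \right)}}{3}) = 0.
So G(t) = - \frac{5 \sin{\left(t^{2} - \frac{5 t}{4} + 5 \right)}}{3}.
Check: d/dt[- \frac{5 \sin{\left(t^{2} - \frac{5 t}{4} + 5 \right)}}{3}] = - \frac{10 t \cos{\left(t^{2} - \frac{5 t}{4} + 5 \right)}}{3} + \frac{25 \cos{\left(t^{2} - \frac{5 t}{4} + 5 \right)}}{12}, which equals G'(t).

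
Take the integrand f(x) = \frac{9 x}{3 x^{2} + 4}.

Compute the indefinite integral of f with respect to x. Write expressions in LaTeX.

F(x) = \frac{3 \log{\left(\frac{3 x^{2}}{2} + 2 \right)}}{2} + C

The substitution u = \frac{3 x^{2}}{2} + 2 works: f is exactly (dF/du)*(du/dx) for that inner function.
Check: d/dx[\frac{3 \log{\left(\frac{3 x^{2}}{2} + 2 \right)}}{2}] = \frac{9 x}{3 x^{2} + 4} = f(x).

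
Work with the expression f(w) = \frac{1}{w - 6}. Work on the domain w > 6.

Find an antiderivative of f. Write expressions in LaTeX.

An antiderivative is F(w) = \log{\left(w - 6 \right)}.

A first test for any F(w): its w-derivative must equal f(w) identically.
Check: d/dw[\log{\left(w - 6 \right)}] = \frac{1}{w - 6} = f(w).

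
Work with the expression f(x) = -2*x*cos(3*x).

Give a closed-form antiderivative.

Since d/dx undoes antidifferentiation here, F'(x) = f(x) is required of F(x).
Check: d/dx[-2*x*sin(3*x)/3 - 2*cos(3*x)/9] = -2*x*cos(3*x) = f(x).

An antiderivative is F(x) = -2*x*sin(3*x)/3 - 2*cos(3*x)/9.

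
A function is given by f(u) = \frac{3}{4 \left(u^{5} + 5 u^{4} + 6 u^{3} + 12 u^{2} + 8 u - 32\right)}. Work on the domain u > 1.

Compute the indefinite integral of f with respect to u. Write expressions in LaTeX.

F(u) = \frac{\log{\left(u - 1 \right)}}{100} - \frac{\log{\left(u + 2 \right)}}{64} + \frac{3 \log{\left(u + 4 \right)}}{800} + \frac{3 \log{\left(u^{2} + 4 \right)}}{3200} - \frac{21 \operatorname{atan}{\left(\frac{u}{2} \right)}}{1600} + C

Factor the denominator (4 \left(u - 1\right) \left(u + 2\right) \left(u + 4\right) \left(u^{2} + 4\right)) and decompose: f = \frac{3 \left(u - 14\right)}{1600 \left(u^{2} + 4\right)} + \frac{3}{800 \left(u + 4\right)} - \frac{1}{64 \left(u + 2\right)} + \frac{1}{100 \left(u - 1\right)}; each piece integrates to a log, atan, or power term.
Check: d/du[\frac{\log{\left(u - 1 \right)}}{100} - \frac{\log{\left(u + 2 \right)}}{64} + \frac{3 \log{\left(u + 4 \right)}}{800} + \frac{3 \log{\left(u^{2} + 4 \right)}}{3200} - \frac{21 \operatorname{atan}{\left(\frac{u}{2} \right)}}{1600}] = \frac{3}{4 u^{5} + 20 u^{4} + 24 u^{3} + 48 u^{2} + 32 u - 128}, which equals f(u).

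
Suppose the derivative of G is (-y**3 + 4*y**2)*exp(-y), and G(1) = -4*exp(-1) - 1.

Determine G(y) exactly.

G(y) = y**3*exp(-y) - y**2*exp(-y) - 2*y*exp(-y) - 1 - 2*exp(-y)

G'(y) has the shape u'v + uv' for u = y**3 - y**2 - 2*y - 2 and v = exp(-y) — it is the derivative of the product u*v.
A general antiderivative is (y**3 - y**2 - 2*y - 2)*exp(-y) + C.
The condition gives C = -4*exp(-1) - 1 - (-4*exp(-1)) = -1.
So G(y) = y**3*exp(-y) - y**2*exp(-y) - 2*y*exp(-y) - 1 - 2*exp(-y).
Check: d/dy[y**3*exp(-y) - y**2*exp(-y) - 2*y*exp(-y) - 1 - 2*exp(-y)] = (-y**3 + 4*y**2)*exp(-y) = G'(y).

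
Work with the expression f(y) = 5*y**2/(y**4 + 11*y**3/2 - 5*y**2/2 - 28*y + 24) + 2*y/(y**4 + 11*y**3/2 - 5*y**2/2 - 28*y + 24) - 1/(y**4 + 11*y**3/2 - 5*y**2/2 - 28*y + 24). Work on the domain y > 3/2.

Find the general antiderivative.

F(y) = -2*(-1325*y*log(y - 3/2) + 726*y*log(y - 1) + 599*y*log(y + 4) - 5300*log(y - 3/2) + 2904*log(y - 1) + 2396*log(y + 4) + 3905)/(3025*(y + 4)) + C

The denominator factors as (y - 1)*(y + 4)**2*(2*y - 3); partial fractions split f into directly integrable pieces: 212/(121*(2*y - 3)) - 1198/(3025*(y + 4)) + 142/(55*(y + 4)**2) - 12/(25*(y - 1)).
Check: d/dy[-2*(-1325*y*log(y - 3/2) + 726*y*log(y - 1) + 599*y*log(y + 4) - 5300*log(y - 3/2) + 2904*log(y - 1) + 2396*log(y + 4) + 3905)/(3025*(y + 4))] = (10*y**2 + 4*y - 2)/(2*y**4 + 11*y**3 - 5*y**2 - 56*y + 48), which equals f(y).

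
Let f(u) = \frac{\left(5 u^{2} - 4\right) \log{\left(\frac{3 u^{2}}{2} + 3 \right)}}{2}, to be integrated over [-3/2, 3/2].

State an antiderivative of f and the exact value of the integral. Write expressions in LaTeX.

Antiderivative: F(u) = \frac{15 u^{3} \log{\left(\frac{3 u^{2}}{2} + 3 \right)} - 10 u^{3} - 36 u \log{\left(\frac{3 u^{2}}{2} + 3 \right)} + 132 u - 132 \sqrt{2} \operatorname{atan}{\left(\frac{\sqrt{2} u}{2} \right)}}{18}; value = - \frac{44 \sqrt{2} \operatorname{atan}{\left(\frac{3 \sqrt{2}}{4} \right)}}{3} - \frac{3 \log{\left(\frac{51}{8} \right)}}{8} + \frac{73}{4}

Since d/du undoes antidifferentiation here, F'(u) = f(u) is required of F(u).
F(u) = \frac{15 u^{3} \log{\left(\frac{3 u^{2}}{2} + 3 \right)} - 10 u^{3} - 36 u \log{\left(\frac{3 u^{2}}{2} + 3 \right)} + 132 u - 132 \sqrt{2} \operatorname{atan}{\left(\frac{\sqrt{2} u}{2} \right)}}{18} is an antiderivative of f.
Check: d/du[\frac{15 u^{3} \log{\left(\frac{3 u^{2}}{2} + 3 \right)} - 10 u^{3} - 36 u \log{\left(\frac{3 u^{2}}{2} + 3 \right)} + 132 u - 132 \sqrt{2} \operatorname{atan}{\left(\frac{\sqrt{2} u}{2} \right)}}{18}] = \frac{5 u^{2} \log{\left(\frac{u^{2}}{2} + 1 \right)}}{2} + \frac{5 u^{2} \log{\left(3 \right)}}{2} - 2 \log{\left(\frac{u^{2}}{2} + 1 \right)} - 2 \log{\left(3 \right)}, which equals f(u).
F(3/2) = - \frac{22 \sqrt{2} \operatorname{atan}{\left(\frac{3 \sqrt{2}}{4} \right)}}{3} - \frac{3 \log{\left(\frac{51}{8} \right)}}{16} + \frac{73}{8}; F(-3/2) = - \frac{73}{8} + \frac{3 \log{\left(\frac{51}{8} \right)}}{16} + \frac{22 \sqrt{2} \operatorname{atan}{\left(\frac{3 \sqrt{2}}{4} \right)}}{3}.
Integral = F(3/2) - F(-3/2) = - \frac{44 \sqrt{2} \operatorname{atan}{\left(\frac{3 \sqrt{2}}{4} \right)}}{3} - \frac{3 \log{\left(\frac{51}{8} \right)}}{8} + \frac{73}{4}.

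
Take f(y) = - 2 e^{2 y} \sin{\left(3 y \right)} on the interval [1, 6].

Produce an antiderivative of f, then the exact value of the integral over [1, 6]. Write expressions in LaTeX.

For F(y) to be correct the identity F'(y) - f(y) = 0 must hold.
F(y) = - \frac{4 e^{2 y} \sin{\left(3 y \right)}}{13} + \frac{6 e^{2 y} \cos{\left(3 y \right)}}{13} is an antiderivative of f.
Check: d/dy[- \frac{4 e^{2 y} \sin{\left(3 y \right)}}{13} + \frac{6 e^{2 y} \cos{\left(3 y \right)}}{13}] = - 2 e^{2 y} \sin{\left(3 y \right)} = f(y).
F(6) = - \frac{4 e^{12} \sin{\left(18 \right)}}{13} + \frac{6 e^{12} \cos{\left(18 \right)}}{13}; F(1) = \frac{6 e^{2} \cos{\left(3 \right)}}{13} - \frac{4 e^{2} \sin{\left(3 \right)}}{13}.
Integral = F(6) - F(1) = \frac{4 e^{2} \sin{\left(3 \right)}}{13} - \frac{6 e^{2} \cos{\left(3 \right)}}{13} - \frac{4 e^{12} \sin{\left(18 \right)}}{13} + \frac{6 e^{12} \cos{\left(18 \right)}}{13}.

Antiderivative: F(y) = - \frac{4 e^{2 y} \sin{\left(3 y \right)}}{13} + \frac{6 e^{2 y} \cos{\left(3 y \right)}}{13}; value = \frac{4 e^{2} \sin{\left(3 \right)}}{13} - \frac{6 e^{2} \cos{\left(3 \right)}}{13} - \frac{4 e^{12} \sin{\left(18 \right)}}{13} + \frac{6 e^{12} \cos{\left(18 \right)}}{13}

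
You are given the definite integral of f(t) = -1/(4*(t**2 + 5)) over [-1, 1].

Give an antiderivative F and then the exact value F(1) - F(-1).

Whatever form F(t) takes, F'(t) = f(t) is non-negotiable.
F(t) = -sqrt(5)*atan(sqrt(5)*t/5)/20 is an antiderivative of f.
Check: d/dt[-sqrt(5)*atan(sqrt(5)*t/5)/20] = -1/(4*t**2 + 20), which equals f(t).
F(1) = -sqrt(5)*atan(sqrt(5)/5)/20; F(-1) = sqrt(5)*atan(sqrt(5)/5)/20.
Integral = F(1) - F(-1) = -sqrt(5)*atan(sqrt(5)/5)/10.

Antiderivative: F(t) = -sqrt(5)*atan(sqrt(5)*t/5)/20; value = -sqrt(5)*atan(sqrt(5)/5)/10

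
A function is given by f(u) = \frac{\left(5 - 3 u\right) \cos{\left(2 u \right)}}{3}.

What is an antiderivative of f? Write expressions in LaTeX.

An antiderivative is F(u) = \frac{- 6 u \sin{\left(2 u \right)} + 10 \sin{\left(2 u \right)} - 3 \cos{\left(2 u \right)}}{12}.

For F(u) to be correct the identity F'(u) - f(u) = 0 must hold.
Check: d/du[\frac{- 6 u \sin{\left(2 u \right)} + 10 \sin{\left(2 u \right)} - 3 \cos{\left(2 u \right)}}{12}] = - u \cos{\left(2 u \right)} + \frac{5 \cos{\left(2 u \right)}}{3}, which equals f(u).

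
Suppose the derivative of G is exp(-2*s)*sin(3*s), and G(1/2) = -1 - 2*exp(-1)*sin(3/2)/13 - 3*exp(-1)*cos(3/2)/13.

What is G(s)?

G(s) = -1 - 2*exp(-2*s)*sin(3*s)/13 - 3*exp(-2*s)*cos(3*s)/13

Whatever form G(s) takes, its d/ds must return the stated G'(s).
A general antiderivative is -2*exp(-2*s)*sin(3*s)/13 - 3*exp(-2*s)*cos(3*s)/13 + C.
The condition gives C = -1 - 2*exp(-1)*sin(3/2)/13 - 3*exp(-1)*cos(3/2)/13 - (-2*exp(-1)*sin(3/2)/13 - 3*exp(-1)*cos(3/2)/13) = -1.
So G(s) = -1 - 2*exp(-2*s)*sin(3*s)/13 - 3*exp(-2*s)*cos(3*s)/13.
Check: d/ds[-1 - 2*exp(-2*s)*sin(3*s)/13 - 3*exp(-2*s)*cos(3*s)/13] = exp(-2*s)*sin(3*s) = G'(s).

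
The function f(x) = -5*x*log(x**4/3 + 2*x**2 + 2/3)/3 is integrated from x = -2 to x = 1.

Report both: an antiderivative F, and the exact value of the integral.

Antiderivative: F(x) = -5*x**2*log(x**4/3 + 2*x**2 + 2/3)/6 + 5*x**2/3 + (-5/2 + 5*sqrt(7)/6)*log(x**2 - sqrt(7) + 3) + (-5/2 - 5*sqrt(7)/6)*log(x**2 + sqrt(7) + 3); value = -5 - 5*log(sqrt(7) + 4)/2 - 5*sqrt(7)*log(sqrt(7) + 4)/6 - 5*sqrt(7)*log(7 - sqrt(7))/6 - 5*log(3)/6 - 5*log(4 - sqrt(7))/2 + 5*sqrt(7)*log(4 - sqrt(7))/6 + 5*log(7 - sqrt(7))/2 + 5*sqrt(7)*log(sqrt(7) + 7)/6 + 5*log(sqrt(7) + 7)/2 + 10*log(14)/3

Any candidate F(x) must reproduce f(x) exactly when differentiated.
F(x) = -5*x**2*log(x**4/3 + 2*x**2 + 2/3)/6 + 5*x**2/3 + (-5/2 + 5*sqrt(7)/6)*log(x**2 - sqrt(7) + 3) + (-5/2 - 5*sqrt(7)/6)*log(x**2 + sqrt(7) + 3) is an antiderivative of f.
Check: d/dx[-5*x**2*log(x**4/3 + 2*x**2 + 2/3)/6 + 5*x**2/3 + (-5/2 + 5*sqrt(7)/6)*log(x**2 - sqrt(7) + 3) + (-5/2 - 5*sqrt(7)/6)*log(x**2 + sqrt(7) + 3)] = -5*x*log(x**4/3 + 2*x**2 + 2/3)/3 = f(x).
F(1) = -5*log(sqrt(7) + 4)/2 - 5*sqrt(7)*log(sqrt(7) + 4)/6 - 5*log(3)/6 - 5*log(4 - sqrt(7))/2 + 5*sqrt(7)*log(4 - sqrt(7))/6 + 5/3; F(-2) = -10*log(14)/3 - 5*log(sqrt(7) + 7)/2 - 5*sqrt(7)*log(sqrt(7) + 7)/6 - 5*log(7 - sqrt(7))/2 + 5*sqrt(7)*log(7 - sqrt(7))/6 + 20/3.
Integral = F(1) - F(-2) = -5 - 5*log(sqrt(7) + 4)/2 - 5*sqrt(7)*log(sqrt(7) + 4)/6 - 5*sqrt(7)*log(7 - sqrt(7))/6 - 5*log(3)/6 - 5*log(4 - sqrt(7))/2 + 5*sqrt(7)*log(4 - sqrt(7))/6 + 5*log(7 - sqrt(7))/2 + 5*sqrt(7)*log(sqrt(7) + 7)/6 + 5*log(sqrt(7) + 7)/2 + 10*log(14)/3.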